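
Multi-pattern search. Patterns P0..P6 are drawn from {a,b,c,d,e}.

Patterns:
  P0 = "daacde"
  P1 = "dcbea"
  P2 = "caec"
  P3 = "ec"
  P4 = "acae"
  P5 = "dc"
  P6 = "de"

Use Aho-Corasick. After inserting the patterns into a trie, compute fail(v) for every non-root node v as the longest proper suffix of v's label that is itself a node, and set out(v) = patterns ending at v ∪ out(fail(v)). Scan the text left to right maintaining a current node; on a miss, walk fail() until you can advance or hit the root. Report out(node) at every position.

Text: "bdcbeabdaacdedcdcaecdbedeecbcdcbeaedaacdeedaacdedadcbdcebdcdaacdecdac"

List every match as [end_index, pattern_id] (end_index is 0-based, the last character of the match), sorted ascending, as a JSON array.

Build:
Trie (insert patterns):
  0='ε' goto a→17 c→11 d→1 e→15
  1='d' goto a→2 c→7 e→21
  2='da' goto a→3
  3='daa' goto c→4
  4='daac' goto d→5
  5='daacd' goto e→6
  6='daacde' goto ·  [P0 ends]
  7='dc' goto b→8  [P5 ends]
  8='dcb' goto e→9
  9='dcbe' goto a→10
  10='dcbea' goto ·  [P1 ends]
  11='c' goto a→12
  12='ca' goto e→13
  13='cae' goto c→14
  14='caec' goto ·  [P2 ends]
  15='e' goto c→16
  16='ec' goto ·  [P3 ends]
  17='a' goto c→18
  18='ac' goto a→19
  19='aca' goto e→20
  20='acae' goto ·  [P4 ends]
  21='de' goto ·  [P6 ends]

BFS fail/out derivation:
  fail(1) 'd': from fail(0)=0 chase 'd': 0 ⇒ 0;  out=∅∪out(0)=∅
  fail(11) 'c': from fail(0)=0 chase 'c': 0 ⇒ 0;  out=∅∪out(0)=∅
  fail(15) 'e': from fail(0)=0 chase 'e': 0 ⇒ 0;  out=∅∪out(0)=∅
  fail(17) 'a': from fail(0)=0 chase 'a': 0 ⇒ 0;  out=∅∪out(0)=∅
  fail(2) 'da': from fail(1)=0 chase 'a': 0 ⇒ 17;  out=∅∪out(17)=∅
  fail(7) 'dc': from fail(1)=0 chase 'c': 0 ⇒ 11;  out={5}∪out(11)={5}
  fail(12) 'ca': from fail(11)=0 chase 'a': 0 ⇒ 17;  out=∅∪out(17)=∅
  fail(16) 'ec': from fail(15)=0 chase 'c': 0 ⇒ 11;  out={3}∪out(11)={3}
  fail(18) 'ac': from fail(17)=0 chase 'c': 0 ⇒ 11;  out=∅∪out(11)=∅
  fail(21) 'de': from fail(1)=0 chase 'e': 0 ⇒ 15;  out={6}∪out(15)={6}
  fail(3) 'daa': from fail(2)=17 chase 'a': 17→0 ⇒ 17;  out=∅∪out(17)=∅
  fail(8) 'dcb': from fail(7)=11 chase 'b': 11→0 ⇒ 0;  out=∅∪out(0)=∅
  fail(13) 'cae': from fail(12)=17 chase 'e': 17→0 ⇒ 15;  out=∅∪out(15)=∅
  fail(19) 'aca': from fail(18)=11 chase 'a': 11 ⇒ 12;  out=∅∪out(12)=∅
  fail(4) 'daac': from fail(3)=17 chase 'c': 17 ⇒ 18;  out=∅∪out(18)=∅
  fail(9) 'dcbe': from fail(8)=0 chase 'e': 0 ⇒ 15;  out=∅∪out(15)=∅
  fail(14) 'caec': from fail(13)=15 chase 'c': 15 ⇒ 16;  out={2}∪out(16)={2,3}
  fail(20) 'acae': from fail(19)=12 chase 'e': 12 ⇒ 13;  out={4}∪out(13)={4}
  fail(5) 'daacd': from fail(4)=18 chase 'd': 18→11→0 ⇒ 1;  out=∅∪out(1)=∅
  fail(10) 'dcbea': from fail(9)=15 chase 'a': 15→0 ⇒ 17;  out={1}∪out(17)={1}
  fail(6) 'daacde': from fail(5)=1 chase 'e': 1 ⇒ 21;  out={0}∪out(21)={0,6}

Text stream:
pos 0 'b': at 0
pos 1 'd': at 1
pos 2 'c': at 7  → match P5@[1:2]
pos 3 'b': at 8
pos 4 'e': at 9
pos 5 'a': at 10  → match P1@[1:5]
pos 6 'b': at 0 (fail-walked)
pos 7 'd': at 1
pos 8 'a': at 2
pos 9 'a': at 3
pos 10 'c': at 4
pos 11 'd': at 5
pos 12 'e': at 6  → match P0@[7:12],P6@[11:12]
pos 13 'd': at 1 (fail-walked)
pos 14 'c': at 7  → match P5@[13:14]
pos 15 'd': at 1 (fail-walked)
pos 16 'c': at 7  → match P5@[15:16]
pos 17 'a': at 12 (fail-walked)
pos 18 'e': at 13
pos 19 'c': at 14  → match P2@[16:19],P3@[18:19]
pos 20 'd': at 1 (fail-walked)
pos 21 'b': at 0 (fail-walked)
pos 22 'e': at 15
pos 23 'd': at 1 (fail-walked)
pos 24 'e': at 21  → match P6@[23:24]
pos 25 'e': at 15 (fail-walked)
pos 26 'c': at 16  → match P3@[25:26]
pos 27 'b': at 0 (fail-walked)
pos 28 'c': at 11
pos 29 'd': at 1 (fail-walked)
pos 30 'c': at 7  → match P5@[29:30]
pos 31 'b': at 8
pos 32 'e': at 9
pos 33 'a': at 10  → match P1@[29:33]
pos 34 'e': at 15 (fail-walked)
pos 35 'd': at 1 (fail-walked)
pos 36 'a': at 2
pos 37 'a': at 3
pos 38 'c': at 4
pos 39 'd': at 5
pos 40 'e': at 6  → match P0@[35:40],P6@[39:40]
pos 41 'e': at 15 (fail-walked)
pos 42 'd': at 1 (fail-walked)
pos 43 'a': at 2
pos 44 'a': at 3
pos 45 'c': at 4
pos 46 'd': at 5
pos 47 'e': at 6  → match P0@[42:47],P6@[46:47]
pos 48 'd': at 1 (fail-walked)
pos 49 'a': at 2
pos 50 'd': at 1 (fail-walked)
pos 51 'c': at 7  → match P5@[50:51]
pos 52 'b': at 8
pos 53 'd': at 1 (fail-walked)
pos 54 'c': at 7  → match P5@[53:54]
pos 55 'e': at 15 (fail-walked)
pos 56 'b': at 0 (fail-walked)
pos 57 'd': at 1
pos 58 'c': at 7  → match P5@[57:58]
pos 59 'd': at 1 (fail-walked)
pos 60 'a': at 2
pos 61 'a': at 3
pos 62 'c': at 4
pos 63 'd': at 5
pos 64 'e': at 6  → match P0@[59:64],P6@[63:64]
pos 65 'c': at 16 (fail-walked)  → match P3@[64:65]
pos 66 'd': at 1 (fail-walked)
pos 67 'a': at 2
pos 68 'c': at 18 (fail-walked)

Matches: [[2,5],[5,1],[12,0],[12,6],[14,5],[16,5],[19,2],[19,3],[24,6],[26,3],[30,5],[33,1],[40,0],[40,6],[47,0],[47,6],[51,5],[54,5],[58,5],[64,0],[64,6],[65,3]]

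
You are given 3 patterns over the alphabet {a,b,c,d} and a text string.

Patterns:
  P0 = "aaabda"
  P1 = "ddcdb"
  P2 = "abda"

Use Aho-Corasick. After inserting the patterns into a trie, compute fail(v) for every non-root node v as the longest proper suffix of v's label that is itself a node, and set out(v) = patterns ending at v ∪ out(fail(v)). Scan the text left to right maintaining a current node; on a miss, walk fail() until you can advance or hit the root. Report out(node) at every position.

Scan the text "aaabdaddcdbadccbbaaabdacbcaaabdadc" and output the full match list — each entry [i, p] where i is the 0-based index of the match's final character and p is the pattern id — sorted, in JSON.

Build automaton:
Trie (insert patterns):
  0='ε' goto a→1 d→7
  1='a' goto a→2 b→12
  2='aa' goto a→3
  3='aaa' goto b→4
  4='aaab' goto d→5
  5='aaabd' goto a→6
  6='aaabda' goto ·  ←P0
  7='d' goto d→8
  8='dd' goto c→9
  9='ddc' goto d→10
  10='ddcd' goto b→11
  11='ddcdb' goto ·  ←P1
  12='ab' goto d→13
  13='abd' goto a→14
  14='abda' goto ·  ←P2

Failure links (BFS by depth):
  fail(1) 'a': from fail(0)=0 chase 'a': 0 ⇒ 0;  out=∅∪out(0)=∅
  fail(7) 'd': from fail(0)=0 chase 'd': 0 ⇒ 0;  out=∅∪out(0)=∅
  fail(2) 'aa': from fail(1)=0 chase 'a': 0 ⇒ 1;  out=∅∪out(1)=∅
  fail(8) 'dd': from fail(7)=0 chase 'd': 0 ⇒ 7;  out=∅∪out(7)=∅
  fail(12) 'ab': from fail(1)=0 chase 'b': 0 ⇒ 0;  out=∅∪out(0)=∅
  fail(3) 'aaa': from fail(2)=1 chase 'a': 1 ⇒ 2;  out=∅∪out(2)=∅
  fail(9) 'ddc': from fail(8)=7 chase 'c': 7→0 ⇒ 0;  out=∅∪out(0)=∅
  fail(13) 'abd': from fail(12)=0 chase 'd': 0 ⇒ 7;  out=∅∪out(7)=∅
  fail(4) 'aaab': from fail(3)=2 chase 'b': 2→1 ⇒ 12;  out=∅∪out(12)=∅
  fail(10) 'ddcd': from fail(9)=0 chase 'd': 0 ⇒ 7;  out=∅∪out(7)=∅
  fail(14) 'abda': from fail(13)=7 chase 'a': 7→0 ⇒ 1;  out={2}∪out(1)={2}
  fail(5) 'aaabd': from fail(4)=12 chase 'd': 12 ⇒ 13;  out=∅∪out(13)=∅
  fail(11) 'ddcdb': from fail(10)=7 chase 'b': 7→0 ⇒ 0;  out={1}∪out(0)={1}
  fail(6) 'aaabda': from fail(5)=13 chase 'a': 13 ⇒ 14;  out={0}∪out(14)={0,2}

Run:
i=0 'a': node 0→1
i=1 'a': node 1→2
i=2 'a': node 2→3
i=3 'b': node 3→4
i=4 'd': node 4→5
i=5 'a': node 5→6  → match P0@[0:5],P2@[2:5]
i=6 'd': node 6→7 (via fail)
i=7 'd': node 7→8
i=8 'c': node 8→9
i=9 'd': node 9→10
i=10 'b': node 10→11  → match P1@[6:10]
i=11 'a': node 11→1 (via fail)
i=12 'd': node 1→7 (via fail)
i=13 'c': node 7→0 (via fail)
i=14 'c': node 0→0
i=15 'b': node 0→0
i=16 'b': node 0→0
i=17 'a': node 0→1
i=18 'a': node 1→2
i=19 'a': node 2→3
i=20 'b': node 3→4
i=21 'd': node 4→5
i=22 'a': node 5→6  → match P0@[17:22],P2@[19:22]
i=23 'c': node 6→0 (via fail)
i=24 'b': node 0→0
i=25 'c': node 0→0
i=26 'a': node 0→1
i=27 'a': node 1→2
i=28 'a': node 2→3
i=29 'b': node 3→4
i=30 'd': node 4→5
i=31 'a': node 5→6  → match P0@[26:31],P2@[28:31]
i=32 'd': node 6→7 (via fail)
i=33 'c': node 7→0 (via fail)

All matches (sorted): [[5,0],[5,2],[10,1],[22,0],[22,2],[31,0],[31,2]]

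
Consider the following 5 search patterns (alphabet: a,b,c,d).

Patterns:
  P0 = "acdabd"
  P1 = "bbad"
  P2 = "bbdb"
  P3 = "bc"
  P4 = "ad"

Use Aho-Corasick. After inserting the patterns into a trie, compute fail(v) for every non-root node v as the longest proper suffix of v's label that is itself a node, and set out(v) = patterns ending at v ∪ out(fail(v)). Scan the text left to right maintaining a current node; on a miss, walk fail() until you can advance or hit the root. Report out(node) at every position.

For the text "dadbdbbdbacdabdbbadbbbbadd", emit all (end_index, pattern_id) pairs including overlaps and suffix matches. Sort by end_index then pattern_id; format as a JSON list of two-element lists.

Build automaton:
Trie nodes:
  0='ε' goto a→1 b→7
  1='a' goto c→2 d→14
  2='ac' goto d→3
  3='acd' goto a→4
  4='acda' goto b→5
  5='acdab' goto d→6
  6='acdabd' goto ·  [P0 ends]
  7='b' goto b→8 c→13
  8='bb' goto a→9 d→11
  9='bba' goto d→10
  10='bbad' goto ·  [P1 ends]
  11='bbd' goto b→12
  12='bbdb' goto ·  [P2 ends]
  13='bc' goto ·  [P3 ends]
  14='ad' goto ·  [P4 ends]

Failure links (BFS by depth):
  fail(1) 'a': from fail(0)=0 chase 'a': 0 ⇒ 0;  out=∅∪out(0)=∅
  fail(7) 'b': from fail(0)=0 chase 'b': 0 ⇒ 0;  out=∅∪out(0)=∅
  fail(2) 'ac': from fail(1)=0 chase 'c': 0 ⇒ 0;  out=∅∪out(0)=∅
  fail(8) 'bb': from fail(7)=0 chase 'b': 0 ⇒ 7;  out=∅∪out(7)=∅
  fail(13) 'bc': from fail(7)=0 chase 'c': 0 ⇒ 0;  out={3}∪out(0)={3}
  fail(14) 'ad': from fail(1)=0 chase 'd': 0 ⇒ 0;  out={4}∪out(0)={4}
  fail(3) 'acd': from fail(2)=0 chase 'd': 0 ⇒ 0;  out=∅∪out(0)=∅
  fail(9) 'bba': from fail(8)=7 chase 'a': 7→0 ⇒ 1;  out=∅∪out(1)=∅
  fail(11) 'bbd': from fail(8)=7 chase 'd': 7→0 ⇒ 0;  out=∅∪out(0)=∅
  fail(4) 'acda': from fail(3)=0 chase 'a': 0 ⇒ 1;  out=∅∪out(1)=∅
  fail(10) 'bbad': from fail(9)=1 chase 'd': 1 ⇒ 14;  out={1}∪out(14)={1,4}
  fail(12) 'bbdb': from fail(11)=0 chase 'b': 0 ⇒ 7;  out={2}∪out(7)={2}
  fail(5) 'acdab': from fail(4)=1 chase 'b': 1→0 ⇒ 7;  out=∅∪out(7)=∅
  fail(6) 'acdabd': from fail(5)=7 chase 'd': 7→0 ⇒ 0;  out={0}∪out(0)={0}

Run:
i=0 'd': node 0→0
i=1 'a': node 0→1
i=2 'd': node 1→14  → match P4@[1:2]
i=3 'b': node 14→7 (via fail)
i=4 'd': node 7→0 (via fail)
i=5 'b': node 0→7
i=6 'b': node 7→8
i=7 'd': node 8→11
i=8 'b': node 11→12  → match P2@[5:8]
i=9 'a': node 12→1 (via fail)
i=10 'c': node 1→2
i=11 'd': node 2→3
i=12 'a': node 3→4
i=13 'b': node 4→5
i=14 'd': node 5→6  → match P0@[9:14]
i=15 'b': node 6→7 (via fail)
i=16 'b': node 7→8
i=17 'a': node 8→9
i=18 'd': node 9→10  → match P1@[15:18],P4@[17:18]
i=19 'b': node 10→7 (via fail)
i=20 'b': node 7→8
i=21 'b': node 8→8 (via fail)
i=22 'b': node 8→8 (via fail)
i=23 'a': node 8→9
i=24 'd': node 9→10  → match P1@[21:24],P4@[23:24]
i=25 'd': node 10→0 (via fail)

Matches: [[2,4],[8,2],[14,0],[18,1],[18,4],[24,1],[24,4]]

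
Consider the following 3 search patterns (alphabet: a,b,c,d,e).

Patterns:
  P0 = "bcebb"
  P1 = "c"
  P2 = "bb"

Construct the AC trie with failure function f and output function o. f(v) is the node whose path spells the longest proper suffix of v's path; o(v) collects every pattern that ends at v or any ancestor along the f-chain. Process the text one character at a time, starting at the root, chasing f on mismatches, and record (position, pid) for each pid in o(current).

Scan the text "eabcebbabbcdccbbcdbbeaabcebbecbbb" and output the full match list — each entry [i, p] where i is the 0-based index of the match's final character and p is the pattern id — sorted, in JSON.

Construct AC machine:
Trie (insert patterns):
  0='ε' goto b→1 c→6
  1='b' goto b→7 c→2
  2='bc' goto e→3
  3='bce' goto b→4
  4='bceb' goto b→5
  5='bcebb' goto ·  ←P0
  6='c' goto ·  ←P1
  7='bb' goto ·  ←P2

Failure links (BFS by depth):
  n1('b'): parent n0 fail=0; on 'b' 0 → fail=0;  out ∅∪∅=∅
  n6('c'): parent n0 fail=0; on 'c' 0 → fail=0;  out {1}∪∅={1}
  n2('bc'): parent n1 fail=0; on 'c' 0 → fail=6;  out ∅∪{1}={1}
  n7('bb'): parent n1 fail=0; on 'b' 0 → fail=1;  out {2}∪∅={2}
  n3('bce'): parent n2 fail=6; on 'e' 6→0 → fail=0;  out ∅∪∅=∅
  n4('bceb'): parent n3 fail=0; on 'b' 0 → fail=1;  out ∅∪∅=∅
  n5('bcebb'): parent n4 fail=1; on 'b' 1 → fail=7;  out {0}∪{2}={0,2}

Run:
[0] read 'e'  n0⇒n0
[1] read 'a'  n0⇒n0
[2] read 'b'  n0⇒n1
[3] read 'c'  n1⇒n2  ** P1@[3:3]
[4] read 'e'  n2⇒n3
[5] read 'b'  n3⇒n4
[6] read 'b'  n4⇒n5  ** P0@[2:6],P2@[5:6]
[7] read 'a'  n5⇒n0 ·f
[8] read 'b'  n0⇒n1
[9] read 'b'  n1⇒n7  ** P2@[8:9]
[10] read 'c'  n7⇒n2 ·f  ** P1@[10:10]
[11] read 'd'  n2⇒n0 ·f
[12] read 'c'  n0⇒n6  ** P1@[12:12]
[13] read 'c'  n6⇒n6 ·f  ** P1@[13:13]
[14] read 'b'  n6⇒n1 ·f
[15] read 'b'  n1⇒n7  ** P2@[14:15]
[16] read 'c'  n7⇒n2 ·f  ** P1@[16:16]
[17] read 'd'  n2⇒n0 ·f
[18] read 'b'  n0⇒n1
[19] read 'b'  n1⇒n7  ** P2@[18:19]
[20] read 'e'  n7⇒n0 ·f
[21] read 'a'  n0⇒n0
[22] read 'a'  n0⇒n0
[23] read 'b'  n0⇒n1
[24] read 'c'  n1⇒n2  ** P1@[24:24]
[25] read 'e'  n2⇒n3
[26] read 'b'  n3⇒n4
[27] read 'b'  n4⇒n5  ** P0@[23:27],P2@[26:27]
[28] read 'e'  n5⇒n0 ·f
[29] read 'c'  n0⇒n6  ** P1@[29:29]
[30] read 'b'  n6⇒n1 ·f
[31] read 'b'  n1⇒n7  ** P2@[30:31]
[32] read 'b'  n7⇒n7 ·f  ** P2@[31:32]

Result: [[3,1],[6,0],[6,2],[9,2],[10,1],[12,1],[13,1],[15,2],[16,1],[19,2],[24,1],[27,0],[27,2],[29,1],[31,2],[32,2]]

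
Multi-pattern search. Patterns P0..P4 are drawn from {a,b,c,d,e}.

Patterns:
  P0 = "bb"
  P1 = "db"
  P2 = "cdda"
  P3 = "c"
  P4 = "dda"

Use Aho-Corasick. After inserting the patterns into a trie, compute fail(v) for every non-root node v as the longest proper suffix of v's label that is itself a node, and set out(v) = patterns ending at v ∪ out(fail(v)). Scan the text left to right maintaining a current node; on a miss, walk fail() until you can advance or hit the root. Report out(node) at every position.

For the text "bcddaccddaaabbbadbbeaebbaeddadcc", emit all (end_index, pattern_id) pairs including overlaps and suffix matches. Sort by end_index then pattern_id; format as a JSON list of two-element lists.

Build:
Trie (insert patterns):
  n0 'ε': b→1 c→5 d→3
  n1 'b': b→2
  n2 'bb': ·  ←P0
  n3 'd': b→4 d→9
  n4 'db': ·  ←P1
  n5 'c': d→6  ←P3
  n6 'cd': d→7
  n7 'cdd': a→8
  n8 'cdda': ·  ←P2
  n9 'dd': a→10
  n10 'dda': ·  ←P4

BFS fail/out derivation:
  n1('b'): parent n0 fail=0; on 'b' 0 → fail=0;  out ∅∪∅=∅
  n3('d'): parent n0 fail=0; on 'd' 0 → fail=0;  out ∅∪∅=∅
  n5('c'): parent n0 fail=0; on 'c' 0 → fail=0;  out {3}∪∅={3}
  n2('bb'): parent n1 fail=0; on 'b' 0 → fail=1;  out {0}∪∅={0}
  n4('db'): parent n3 fail=0; on 'b' 0 → fail=1;  out {1}∪∅={1}
  n6('cd'): parent n5 fail=0; on 'd' 0 → fail=3;  out ∅∪∅=∅
  n9('dd'): parent n3 fail=0; on 'd' 0 → fail=3;  out ∅∪∅=∅
  n7('cdd'): parent n6 fail=3; on 'd' 3 → fail=9;  out ∅∪∅=∅
  n10('dda'): parent n9 fail=3; on 'a' 3→0 → fail=0;  out {4}∪∅={4}
  n8('cdda'): parent n7 fail=9; on 'a' 9 → fail=10;  out {2}∪{4}={2,4}

Scan:
[0] read 'b'  n0⇒n1
[1] read 'c'  n1⇒n5 (via fail)  → match P3@[1:1]
[2] read 'd'  n5⇒n6
[3] read 'd'  n6⇒n7
[4] read 'a'  n7⇒n8  → match P2@[1:4],P4@[2:4]
[5] read 'c'  n8⇒n5 (via fail)  → match P3@[5:5]
[6] read 'c'  n5⇒n5 (via fail)  → match P3@[6:6]
[7] read 'd'  n5⇒n6
[8] read 'd'  n6⇒n7
[9] read 'a'  n7⇒n8  → match P2@[6:9],P4@[7:9]
[10] read 'a'  n8⇒n0 (via fail)
[11] read 'a'  n0⇒n0
[12] read 'b'  n0⇒n1
[13] read 'b'  n1⇒n2  → match P0@[12:13]
[14] read 'b'  n2⇒n2 (via fail)  → match P0@[13:14]
[15] read 'a'  n2⇒n0 (via fail)
[16] read 'd'  n0⇒n3
[17] read 'b'  n3⇒n4  → match P1@[16:17]
[18] read 'b'  n4⇒n2 (via fail)  → match P0@[17:18]
[19] read 'e'  n2⇒n0 (via fail)
[20] read 'a'  n0⇒n0
[21] read 'e'  n0⇒n0
[22] read 'b'  n0⇒n1
[23] read 'b'  n1⇒n2  → match P0@[22:23]
[24] read 'a'  n2⇒n0 (via fail)
[25] read 'e'  n0⇒n0
[26] read 'd'  n0⇒n3
[27] read 'd'  n3⇒n9
[28] read 'a'  n9⇒n10  → match P4@[26:28]
[29] read 'd'  n10⇒n3 (via fail)
[30] read 'c'  n3⇒n5 (via fail)  → match P3@[30:30]
[31] read 'c'  n5⇒n5 (via fail)  → match P3@[31:31]

All matches (sorted): [[1,3],[4,2],[4,4],[5,3],[6,3],[9,2],[9,4],[13,0],[14,0],[17,1],[18,0],[23,0],[28,4],[30,3],[31,3]]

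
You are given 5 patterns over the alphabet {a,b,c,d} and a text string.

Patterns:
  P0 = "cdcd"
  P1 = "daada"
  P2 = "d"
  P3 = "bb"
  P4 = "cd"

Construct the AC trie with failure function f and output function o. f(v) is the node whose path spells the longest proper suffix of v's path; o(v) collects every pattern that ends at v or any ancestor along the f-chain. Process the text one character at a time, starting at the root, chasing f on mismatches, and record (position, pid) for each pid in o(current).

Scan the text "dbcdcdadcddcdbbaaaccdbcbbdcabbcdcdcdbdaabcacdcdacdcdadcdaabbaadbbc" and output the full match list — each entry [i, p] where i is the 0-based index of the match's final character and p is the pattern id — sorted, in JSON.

Build:
Trie (insert patterns):
  n0 'ε': b→10 c→1 d→5
  n1 'c': d→2
  n2 'cd': c→3  ←P4
  n3 'cdc': d→4
  n4 'cdcd': ·  ←P0
  n5 'd': a→6  ←P2
  n6 'da': a→7
  n7 'daa': d→8
  n8 'daad': a→9
  n9 'daada': ·  ←P1
  n10 'b': b→11
  n11 'bb': ·  ←P3

BFS fail/out derivation:
  fail(1) 'c': from fail(0)=0 chase 'c': 0 ⇒ 0;  out=∅∪out(0)=∅
  fail(5) 'd': from fail(0)=0 chase 'd': 0 ⇒ 0;  out={2}∪out(0)={2}
  fail(10) 'b': from fail(0)=0 chase 'b': 0 ⇒ 0;  out=∅∪out(0)=∅
  fail(2) 'cd': from fail(1)=0 chase 'd': 0 ⇒ 5;  out={4}∪out(5)={2,4}
  fail(6) 'da': from fail(5)=0 chase 'a': 0 ⇒ 0;  out=∅∪out(0)=∅
  fail(11) 'bb': from fail(10)=0 chase 'b': 0 ⇒ 10;  out={3}∪out(10)={3}
  fail(3) 'cdc': from fail(2)=5 chase 'c': 5→0 ⇒ 1;  out=∅∪out(1)=∅
  fail(7) 'daa': from fail(6)=0 chase 'a': 0 ⇒ 0;  out=∅∪out(0)=∅
  fail(4) 'cdcd': from fail(3)=1 chase 'd': 1 ⇒ 2;  out={0}∪out(2)={0,2,4}
  fail(8) 'daad': from fail(7)=0 chase 'd': 0 ⇒ 5;  out=∅∪out(5)={2}
  fail(9) 'daada': from fail(8)=5 chase 'a': 5 ⇒ 6;  out={1}∪out(6)={1}

Scan:
pos 0 'd': at 5  → match P2@[0:0]
pos 1 'b': at 10 ·f
pos 2 'c': at 1 ·f
pos 3 'd': at 2  → match P2@[3:3],P4@[2:3]
pos 4 'c': at 3
pos 5 'd': at 4  → match P0@[2:5],P2@[5:5],P4@[4:5]
pos 6 'a': at 6 ·f
pos 7 'd': at 5 ·f  → match P2@[7:7]
pos 8 'c': at 1 ·f
pos 9 'd': at 2  → match P2@[9:9],P4@[8:9]
pos 10 'd': at 5 ·f  → match P2@[10:10]
pos 11 'c': at 1 ·f
pos 12 'd': at 2  → match P2@[12:12],P4@[11:12]
pos 13 'b': at 10 ·f
pos 14 'b': at 11  → match P3@[13:14]
pos 15 'a': at 0 ·f
pos 16 'a': at 0
pos 17 'a': at 0
pos 18 'c': at 1
pos 19 'c': at 1 ·f
pos 20 'd': at 2  → match P2@[20:20],P4@[19:20]
pos 21 'b': at 10 ·f
pos 22 'c': at 1 ·f
pos 23 'b': at 10 ·f
pos 24 'b': at 11  → match P3@[23:24]
pos 25 'd': at 5 ·f  → match P2@[25:25]
pos 26 'c': at 1 ·f
pos 27 'a': at 0 ·f
pos 28 'b': at 10
pos 29 'b': at 11  → match P3@[28:29]
pos 30 'c': at 1 ·f
pos 31 'd': at 2  → match P2@[31:31],P4@[30:31]
pos 32 'c': at 3
pos 33 'd': at 4  → match P0@[30:33],P2@[33:33],P4@[32:33]
pos 34 'c': at 3 ·f
pos 35 'd': at 4  → match P0@[32:35],P2@[35:35],P4@[34:35]
pos 36 'b': at 10 ·f
pos 37 'd': at 5 ·f  → match P2@[37:37]
pos 38 'a': at 6
pos 39 'a': at 7
pos 40 'b': at 10 ·f
pos 41 'c': at 1 ·f
pos 42 'a': at 0 ·f
pos 43 'c': at 1
pos 44 'd': at 2  → match P2@[44:44],P4@[43:44]
pos 45 'c': at 3
pos 46 'd': at 4  → match P0@[43:46],P2@[46:46],P4@[45:46]
pos 47 'a': at 6 ·f
pos 48 'c': at 1 ·f
pos 49 'd': at 2  → match P2@[49:49],P4@[48:49]
pos 50 'c': at 3
pos 51 'd': at 4  → match P0@[48:51],P2@[51:51],P4@[50:51]
pos 52 'a': at 6 ·f
pos 53 'd': at 5 ·f  → match P2@[53:53]
pos 54 'c': at 1 ·f
pos 55 'd': at 2  → match P2@[55:55],P4@[54:55]
pos 56 'a': at 6 ·f
pos 57 'a': at 7
pos 58 'b': at 10 ·f
pos 59 'b': at 11  → match P3@[58:59]
pos 60 'a': at 0 ·f
pos 61 'a': at 0
pos 62 'd': at 5  → match P2@[62:62]
pos 63 'b': at 10 ·f
pos 64 'b': at 11  → match P3@[63:64]
pos 65 'c': at 1 ·f

Result: [[0,2],[3,2],[3,4],[5,0],[5,2],[5,4],[7,2],[9,2],[9,4],[10,2],[12,2],[12,4],[14,3],[20,2],[20,4],[24,3],[25,2],[29,3],[31,2],[31,4],[33,0],[33,2],[33,4],[35,0],[35,2],[35,4],[37,2],[44,2],[44,4],[46,0],[46,2],[46,4],[49,2],[49,4],[51,0],[51,2],[51,4],[53,2],[55,2],[55,4],[59,3],[62,2],[64,3]]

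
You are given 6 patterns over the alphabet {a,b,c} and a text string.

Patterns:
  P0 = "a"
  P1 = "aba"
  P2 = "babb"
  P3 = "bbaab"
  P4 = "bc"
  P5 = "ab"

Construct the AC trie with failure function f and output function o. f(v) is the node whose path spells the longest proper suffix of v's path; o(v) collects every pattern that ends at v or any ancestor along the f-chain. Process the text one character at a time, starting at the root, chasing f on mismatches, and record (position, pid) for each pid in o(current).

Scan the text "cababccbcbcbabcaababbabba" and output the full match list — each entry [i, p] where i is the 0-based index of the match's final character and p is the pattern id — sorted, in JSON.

Construct AC machine:
Trie (insert patterns):
  0='ε' goto a→1 b→4
  1='a' goto b→2  [P0 ends]
  2='ab' goto a→3  [P5 ends]
  3='aba' goto ·  [P1 ends]
  4='b' goto a→5 b→8 c→12
  5='ba' goto b→6
  6='bab' goto b→7
  7='babb' goto ·  [P2 ends]
  8='bb' goto a→9
  9='bba' goto a→10
  10='bbaa' goto b→11
  11='bbaab' goto ·  [P3 ends]
  12='bc' goto ·  [P4 ends]

BFS fail/out derivation:
  n1('a'): parent n0 fail=0; on 'a' 0 → fail=0;  out {0}∪∅={0}
  n4('b'): parent n0 fail=0; on 'b' 0 → fail=0;  out ∅∪∅=∅
  n2('ab'): parent n1 fail=0; on 'b' 0 → fail=4;  out {5}∪∅={5}
  n5('ba'): parent n4 fail=0; on 'a' 0 → fail=1;  out ∅∪{0}={0}
  n8('bb'): parent n4 fail=0; on 'b' 0 → fail=4;  out ∅∪∅=∅
  n12('bc'): parent n4 fail=0; on 'c' 0 → fail=0;  out {4}∪∅={4}
  n3('aba'): parent n2 fail=4; on 'a' 4 → fail=5;  out {1}∪{0}={0,1}
  n6('bab'): parent n5 fail=1; on 'b' 1 → fail=2;  out ∅∪{5}={5}
  n9('bba'): parent n8 fail=4; on 'a' 4 → fail=5;  out ∅∪{0}={0}
  n7('babb'): parent n6 fail=2; on 'b' 2→4 → fail=8;  out {2}∪∅={2}
  n10('bbaa'): parent n9 fail=5; on 'a' 5→1→0 → fail=1;  out ∅∪{0}={0}
  n11('bbaab'): parent n10 fail=1; on 'b' 1 → fail=2;  out {3}∪{5}={3,5}

Text stream:
i=0 'c': node 0→0
i=1 'a': node 0→1  ** P0@[1:1]
i=2 'b': node 1→2  ** P5@[1:2]
i=3 'a': node 2→3  ** P0@[3:3],P1@[1:3]
i=4 'b': node 3→6 (fail-walked)  ** P5@[3:4]
i=5 'c': node 6→12 (fail-walked)  ** P4@[4:5]
i=6 'c': node 12→0 (fail-walked)
i=7 'b': node 0→4
i=8 'c': node 4→12  ** P4@[7:8]
i=9 'b': node 12→4 (fail-walked)
i=10 'c': node 4→12  ** P4@[9:10]
i=11 'b': node 12→4 (fail-walked)
i=12 'a': node 4→5  ** P0@[12:12]
i=13 'b': node 5→6  ** P5@[12:13]
i=14 'c': node 6→12 (fail-walked)  ** P4@[13:14]
i=15 'a': node 12→1 (fail-walked)  ** P0@[15:15]
i=16 'a': node 1→1 (fail-walked)  ** P0@[16:16]
i=17 'b': node 1→2  ** P5@[16:17]
i=18 'a': node 2→3  ** P0@[18:18],P1@[16:18]
i=19 'b': node 3→6 (fail-walked)  ** P5@[18:19]
i=20 'b': node 6→7  ** P2@[17:20]
i=21 'a': node 7→9 (fail-walked)  ** P0@[21:21]
i=22 'b': node 9→6 (fail-walked)  ** P5@[21:22]
i=23 'b': node 6→7  ** P2@[20:23]
i=24 'a': node 7→9 (fail-walked)  ** P0@[24:24]

Result: [[1,0],[2,5],[3,0],[3,1],[4,5],[5,4],[8,4],[10,4],[12,0],[13,5],[14,4],[15,0],[16,0],[17,5],[18,0],[18,1],[19,5],[20,2],[21,0],[22,5],[23,2],[24,0]]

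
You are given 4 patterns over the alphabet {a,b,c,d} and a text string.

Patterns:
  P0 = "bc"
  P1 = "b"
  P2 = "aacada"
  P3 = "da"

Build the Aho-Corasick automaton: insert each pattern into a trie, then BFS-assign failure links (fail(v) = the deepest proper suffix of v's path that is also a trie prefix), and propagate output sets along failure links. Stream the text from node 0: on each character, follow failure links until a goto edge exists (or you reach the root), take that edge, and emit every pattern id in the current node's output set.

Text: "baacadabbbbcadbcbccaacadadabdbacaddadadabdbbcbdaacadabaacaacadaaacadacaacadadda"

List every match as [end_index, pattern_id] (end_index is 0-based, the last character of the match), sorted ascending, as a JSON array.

Build:
Trie nodes:
  0='ε' goto a→3 b→1 d→9
  1='b' goto c→2  ←P1
  2='bc' goto ·  ←P0
  3='a' goto a→4
  4='aa' goto c→5
  5='aac' goto a→6
  6='aaca' goto d→7
  7='aacad' goto a→8
  8='aacada' goto ·  ←P2
  9='d' goto a→10
  10='da' goto ·  ←P3

Failure links (BFS by depth):
  n1('b'): parent n0 fail=0; on 'b' 0 → fail=0;  out {1}∪∅={1}
  n3('a'): parent n0 fail=0; on 'a' 0 → fail=0;  out ∅∪∅=∅
  n9('d'): parent n0 fail=0; on 'd' 0 → fail=0;  out ∅∪∅=∅
  n2('bc'): parent n1 fail=0; on 'c' 0 → fail=0;  out {0}∪∅={0}
  n4('aa'): parent n3 fail=0; on 'a' 0 → fail=3;  out ∅∪∅=∅
  n10('da'): parent n9 fail=0; on 'a' 0 → fail=3;  out {3}∪∅={3}
  n5('aac'): parent n4 fail=3; on 'c' 3→0 → fail=0;  out ∅∪∅=∅
  n6('aaca'): parent n5 fail=0; on 'a' 0 → fail=3;  out ∅∪∅=∅
  n7('aacad'): parent n6 fail=3; on 'd' 3→0 → fail=9;  out ∅∪∅=∅
  n8('aacada'): parent n7 fail=9; on 'a' 9 → fail=10;  out {2}∪{3}={2,3}

Run:
[0] read 'b'  n0⇒n1  emit P1@[0:0]
[1] read 'a'  n1⇒n3 (via fail)
[2] read 'a'  n3⇒n4
[3] read 'c'  n4⇒n5
[4] read 'a'  n5⇒n6
[5] read 'd'  n6⇒n7
[6] read 'a'  n7⇒n8  emit P2@[1:6],P3@[5:6]
[7] read 'b'  n8⇒n1 (via fail)  emit P1@[7:7]
[8] read 'b'  n1⇒n1 (via fail)  emit P1@[8:8]
[9] read 'b'  n1⇒n1 (via fail)  emit P1@[9:9]
[10] read 'b'  n1⇒n1 (via fail)  emit P1@[10:10]
[11] read 'c'  n1⇒n2  emit P0@[10:11]
[12] read 'a'  n2⇒n3 (via fail)
[13] read 'd'  n3⇒n9 (via fail)
[14] read 'b'  n9⇒n1 (via fail)  emit P1@[14:14]
[15] read 'c'  n1⇒n2  emit P0@[14:15]
[16] read 'b'  n2⇒n1 (via fail)  emit P1@[16:16]
[17] read 'c'  n1⇒n2  emit P0@[16:17]
[18] read 'c'  n2⇒n0 (via fail)
[19] read 'a'  n0⇒n3
[20] read 'a'  n3⇒n4
[21] read 'c'  n4⇒n5
[22] read 'a'  n5⇒n6
[23] read 'd'  n6⇒n7
[24] read 'a'  n7⇒n8  emit P2@[19:24],P3@[23:24]
[25] read 'd'  n8⇒n9 (via fail)
[26] read 'a'  n9⇒n10  emit P3@[25:26]
[27] read 'b'  n10⇒n1 (via fail)  emit P1@[27:27]
[28] read 'd'  n1⇒n9 (via fail)
[29] read 'b'  n9⇒n1 (via fail)  emit P1@[29:29]
[30] read 'a'  n1⇒n3 (via fail)
[31] read 'c'  n3⇒n0 (via fail)
[32] read 'a'  n0⇒n3
[33] read 'd'  n3⇒n9 (via fail)
[34] read 'd'  n9⇒n9 (via fail)
[35] read 'a'  n9⇒n10  emit P3@[34:35]
[36] read 'd'  n10⇒n9 (via fail)
[37] read 'a'  n9⇒n10  emit P3@[36:37]
[38] read 'd'  n10⇒n9 (via fail)
[39] read 'a'  n9⇒n10  emit P3@[38:39]
[40] read 'b'  n10⇒n1 (via fail)  emit P1@[40:40]
[41] read 'd'  n1⇒n9 (via fail)
[42] read 'b'  n9⇒n1 (via fail)  emit P1@[42:42]
[43] read 'b'  n1⇒n1 (via fail)  emit P1@[43:43]
[44] read 'c'  n1⇒n2  emit P0@[43:44]
[45] read 'b'  n2⇒n1 (via fail)  emit P1@[45:45]
[46] read 'd'  n1⇒n9 (via fail)
[47] read 'a'  n9⇒n10  emit P3@[46:47]
[48] read 'a'  n10⇒n4 (via fail)
[49] read 'c'  n4⇒n5
[50] read 'a'  n5⇒n6
[51] read 'd'  n6⇒n7
[52] read 'a'  n7⇒n8  emit P2@[47:52],P3@[51:52]
[53] read 'b'  n8⇒n1 (via fail)  emit P1@[53:53]
[54] read 'a'  n1⇒n3 (via fail)
[55] read 'a'  n3⇒n4
[56] read 'c'  n4⇒n5
[57] read 'a'  n5⇒n6
[58] read 'a'  n6⇒n4 (via fail)
[59] read 'c'  n4⇒n5
[60] read 'a'  n5⇒n6
[61] read 'd'  n6⇒n7
[62] read 'a'  n7⇒n8  emit P2@[57:62],P3@[61:62]
[63] read 'a'  n8⇒n4 (via fail)
[64] read 'a'  n4⇒n4 (via fail)
[65] read 'c'  n4⇒n5
[66] read 'a'  n5⇒n6
[67] read 'd'  n6⇒n7
[68] read 'a'  n7⇒n8  emit P2@[63:68],P3@[67:68]
[69] read 'c'  n8⇒n0 (via fail)
[70] read 'a'  n0⇒n3
[71] read 'a'  n3⇒n4
[72] read 'c'  n4⇒n5
[73] read 'a'  n5⇒n6
[74] read 'd'  n6⇒n7
[75] read 'a'  n7⇒n8  emit P2@[70:75],P3@[74:75]
[76] read 'd'  n8⇒n9 (via fail)
[77] read 'd'  n9⇒n9 (via fail)
[78] read 'a'  n9⇒n10  emit P3@[77:78]

Matches: [[0,1],[6,2],[6,3],[7,1],[8,1],[9,1],[10,1],[11,0],[14,1],[15,0],[16,1],[17,0],[24,2],[24,3],[26,3],[27,1],[29,1],[35,3],[37,3],[39,3],[40,1],[42,1],[43,1],[44,0],[45,1],[47,3],[52,2],[52,3],[53,1],[62,2],[62,3],[68,2],[68,3],[75,2],[75,3],[78,3]]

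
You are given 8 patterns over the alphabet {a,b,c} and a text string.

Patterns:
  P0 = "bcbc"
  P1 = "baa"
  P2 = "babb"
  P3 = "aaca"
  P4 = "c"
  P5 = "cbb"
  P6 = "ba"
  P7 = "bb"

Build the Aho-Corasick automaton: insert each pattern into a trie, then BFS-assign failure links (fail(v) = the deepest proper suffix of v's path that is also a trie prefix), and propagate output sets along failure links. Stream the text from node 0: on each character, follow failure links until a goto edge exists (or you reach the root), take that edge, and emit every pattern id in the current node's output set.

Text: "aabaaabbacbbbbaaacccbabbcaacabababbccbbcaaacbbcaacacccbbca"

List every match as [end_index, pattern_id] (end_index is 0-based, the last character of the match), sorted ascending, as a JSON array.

Build automaton:
Trie (insert patterns):
  n0 'ε': a→9 b→1 c→13
  n1 'b': a→5 b→16 c→2
  n2 'bc': b→3
  n3 'bcb': c→4
  n4 'bcbc': ·  ←P0
  n5 'ba': a→6 b→7  ←P6
  n6 'baa': ·  ←P1
  n7 'bab': b→8
  n8 'babb': ·  ←P2
  n9 'a': a→10
  n10 'aa': c→11
  n11 'aac': a→12
  n12 'aaca': ·  ←P3
  n13 'c': b→14  ←P4
  n14 'cb': b→15
  n15 'cbb': ·  ←P5
  n16 'bb': ·  ←P7

Failure links (BFS by depth):
  fail(1) 'b': from fail(0)=0 chase 'b': 0 ⇒ 0;  out=∅∪out(0)=∅
  fail(9) 'a': from fail(0)=0 chase 'a': 0 ⇒ 0;  out=∅∪out(0)=∅
  fail(13) 'c': from fail(0)=0 chase 'c': 0 ⇒ 0;  out={4}∪out(0)={4}
  fail(2) 'bc': from fail(1)=0 chase 'c': 0 ⇒ 13;  out=∅∪out(13)={4}
  fail(5) 'ba': from fail(1)=0 chase 'a': 0 ⇒ 9;  out={6}∪out(9)={6}
  fail(10) 'aa': from fail(9)=0 chase 'a': 0 ⇒ 9;  out=∅∪out(9)=∅
  fail(14) 'cb': from fail(13)=0 chase 'b': 0 ⇒ 1;  out=∅∪out(1)=∅
  fail(16) 'bb': from fail(1)=0 chase 'b': 0 ⇒ 1;  out={7}∪out(1)={7}
  fail(3) 'bcb': from fail(2)=13 chase 'b': 13 ⇒ 14;  out=∅∪out(14)=∅
  fail(6) 'baa': from fail(5)=9 chase 'a': 9 ⇒ 10;  out={1}∪out(10)={1}
  fail(7) 'bab': from fail(5)=9 chase 'b': 9→0 ⇒ 1;  out=∅∪out(1)=∅
  fail(11) 'aac': from fail(10)=9 chase 'c': 9→0 ⇒ 13;  out=∅∪out(13)={4}
  fail(15) 'cbb': from fail(14)=1 chase 'b': 1 ⇒ 16;  out={5}∪out(16)={5,7}
  fail(4) 'bcbc': from fail(3)=14 chase 'c': 14→1 ⇒ 2;  out={0}∪out(2)={0,4}
  fail(8) 'babb': from fail(7)=1 chase 'b': 1 ⇒ 16;  out={2}∪out(16)={2,7}
  fail(12) 'aaca': from fail(11)=13 chase 'a': 13→0 ⇒ 9;  out={3}∪out(9)={3}

Text stream:
pos 0 'a': at 9
pos 1 'a': at 10
pos 2 'b': at 1 (via fail)
pos 3 'a': at 5  emit P6@[2:3]
pos 4 'a': at 6  emit P1@[2:4]
pos 5 'a': at 10 (via fail)
pos 6 'b': at 1 (via fail)
pos 7 'b': at 16  emit P7@[6:7]
pos 8 'a': at 5 (via fail)  emit P6@[7:8]
pos 9 'c': at 13 (via fail)  emit P4@[9:9]
pos 10 'b': at 14
pos 11 'b': at 15  emit P5@[9:11],P7@[10:11]
pos 12 'b': at 16 (via fail)  emit P7@[11:12]
pos 13 'b': at 16 (via fail)  emit P7@[12:13]
pos 14 'a': at 5 (via fail)  emit P6@[13:14]
pos 15 'a': at 6  emit P1@[13:15]
pos 16 'a': at 10 (via fail)
pos 17 'c': at 11  emit P4@[17:17]
pos 18 'c': at 13 (via fail)  emit P4@[18:18]
pos 19 'c': at 13 (via fail)  emit P4@[19:19]
pos 20 'b': at 14
pos 21 'a': at 5 (via fail)  emit P6@[20:21]
pos 22 'b': at 7
pos 23 'b': at 8  emit P2@[20:23],P7@[22:23]
pos 24 'c': at 2 (via fail)  emit P4@[24:24]
pos 25 'a': at 9 (via fail)
pos 26 'a': at 10
pos 27 'c': at 11  emit P4@[27:27]
pos 28 'a': at 12  emit P3@[25:28]
pos 29 'b': at 1 (via fail)
pos 30 'a': at 5  emit P6@[29:30]
pos 31 'b': at 7
pos 32 'a': at 5 (via fail)  emit P6@[31:32]
pos 33 'b': at 7
pos 34 'b': at 8  emit P2@[31:34],P7@[33:34]
pos 35 'c': at 2 (via fail)  emit P4@[35:35]
pos 36 'c': at 13 (via fail)  emit P4@[36:36]
pos 37 'b': at 14
pos 38 'b': at 15  emit P5@[36:38],P7@[37:38]
pos 39 'c': at 2 (via fail)  emit P4@[39:39]
pos 40 'a': at 9 (via fail)
pos 41 'a': at 10
pos 42 'a': at 10 (via fail)
pos 43 'c': at 11  emit P4@[43:43]
pos 44 'b': at 14 (via fail)
pos 45 'b': at 15  emit P5@[43:45],P7@[44:45]
pos 46 'c': at 2 (via fail)  emit P4@[46:46]
pos 47 'a': at 9 (via fail)
pos 48 'a': at 10
pos 49 'c': at 11  emit P4@[49:49]
pos 50 'a': at 12  emit P3@[47:50]
pos 51 'c': at 13 (via fail)  emit P4@[51:51]
pos 52 'c': at 13 (via fail)  emit P4@[52:52]
pos 53 'c': at 13 (via fail)  emit P4@[53:53]
pos 54 'b': at 14
pos 55 'b': at 15  emit P5@[53:55],P7@[54:55]
pos 56 'c': at 2 (via fail)  emit P4@[56:56]
pos 57 'a': at 9 (via fail)

Result: [[3,6],[4,1],[7,7],[8,6],[9,4],[11,5],[11,7],[12,7],[13,7],[14,6],[15,1],[17,4],[18,4],[19,4],[21,6],[23,2],[23,7],[24,4],[27,4],[28,3],[30,6],[32,6],[34,2],[34,7],[35,4],[36,4],[38,5],[38,7],[39,4],[43,4],[45,5],[45,7],[46,4],[49,4],[50,3],[51,4],[52,4],[53,4],[55,5],[55,7],[56,4]]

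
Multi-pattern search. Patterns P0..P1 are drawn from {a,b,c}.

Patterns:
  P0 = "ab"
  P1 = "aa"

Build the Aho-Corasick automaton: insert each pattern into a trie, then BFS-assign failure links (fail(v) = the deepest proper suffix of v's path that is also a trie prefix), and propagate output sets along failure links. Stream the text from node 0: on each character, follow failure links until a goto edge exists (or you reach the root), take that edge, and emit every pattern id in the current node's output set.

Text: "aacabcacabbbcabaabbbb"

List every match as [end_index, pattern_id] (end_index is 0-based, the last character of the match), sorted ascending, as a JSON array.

Build automaton:
Trie nodes:
  0='ε' goto a→1
  1='a' goto a→3 b→2
  2='ab' goto ·  [P0 ends]
  3='aa' goto ·  [P1 ends]

BFS fail/out derivation:
  fail(1) 'a': from fail(0)=0 chase 'a': 0 ⇒ 0;  out=∅∪out(0)=∅
  fail(2) 'ab': from fail(1)=0 chase 'b': 0 ⇒ 0;  out={0}∪out(0)={0}
  fail(3) 'aa': from fail(1)=0 chase 'a': 0 ⇒ 1;  out={1}∪out(1)={1}

Scan:
i=0 'a': node 0→1
i=1 'a': node 1→3  ** P1@[0:1]
i=2 'c': node 3→0 (fail-walked)
i=3 'a': node 0→1
i=4 'b': node 1→2  ** P0@[3:4]
i=5 'c': node 2→0 (fail-walked)
i=6 'a': node 0→1
i=7 'c': node 1→0 (fail-walked)
i=8 'a': node 0→1
i=9 'b': node 1→2  ** P0@[8:9]
i=10 'b': node 2→0 (fail-walked)
i=11 'b': node 0→0
i=12 'c': node 0→0
i=13 'a': node 0→1
i=14 'b': node 1→2  ** P0@[13:14]
i=15 'a': node 2→1 (fail-walked)
i=16 'a': node 1→3  ** P1@[15:16]
i=17 'b': node 3→2 (fail-walked)  ** P0@[16:17]
i=18 'b': node 2→0 (fail-walked)
i=19 'b': node 0→0
i=20 'b': node 0→0

Matches: [[1,1],[4,0],[9,0],[14,0],[16,1],[17,0]]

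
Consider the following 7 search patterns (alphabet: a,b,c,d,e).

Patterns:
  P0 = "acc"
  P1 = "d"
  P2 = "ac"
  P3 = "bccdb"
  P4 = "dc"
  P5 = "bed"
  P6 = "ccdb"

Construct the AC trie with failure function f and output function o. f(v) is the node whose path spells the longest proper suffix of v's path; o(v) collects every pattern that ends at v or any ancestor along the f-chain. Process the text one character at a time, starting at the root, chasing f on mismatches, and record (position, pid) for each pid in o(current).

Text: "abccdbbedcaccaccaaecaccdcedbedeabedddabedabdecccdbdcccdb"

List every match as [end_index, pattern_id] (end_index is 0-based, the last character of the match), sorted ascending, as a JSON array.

Construct AC machine:
Trie nodes:
  n0 'ε': a→1 b→5 c→13 d→4
  n1 'a': c→2
  n2 'ac': c→3  [P2 ends]
  n3 'acc': ·  [P0 ends]
  n4 'd': c→10  [P1 ends]
  n5 'b': c→6 e→11
  n6 'bc': c→7
  n7 'bcc': d→8
  n8 'bccd': b→9
  n9 'bccdb': ·  [P3 ends]
  n10 'dc': ·  [P4 ends]
  n11 'be': d→12
  n12 'bed': ·  [P5 ends]
  n13 'c': c→14
  n14 'cc': d→15
  n15 'ccd': b→16
  n16 'ccdb': ·  [P6 ends]

BFS fail/out derivation:
  fail(1) 'a': from fail(0)=0 chase 'a': 0 ⇒ 0;  out=∅∪out(0)=∅
  fail(4) 'd': from fail(0)=0 chase 'd': 0 ⇒ 0;  out={1}∪out(0)={1}
  fail(5) 'b': from fail(0)=0 chase 'b': 0 ⇒ 0;  out=∅∪out(0)=∅
  fail(13) 'c': from fail(0)=0 chase 'c': 0 ⇒ 0;  out=∅∪out(0)=∅
  fail(2) 'ac': from fail(1)=0 chase 'c': 0 ⇒ 13;  out={2}∪out(13)={2}
  fail(6) 'bc': from fail(5)=0 chase 'c': 0 ⇒ 13;  out=∅∪out(13)=∅
  fail(10) 'dc': from fail(4)=0 chase 'c': 0 ⇒ 13;  out={4}∪out(13)={4}
  fail(11) 'be': from fail(5)=0 chase 'e': 0 ⇒ 0;  out=∅∪out(0)=∅
  fail(14) 'cc': from fail(13)=0 chase 'c': 0 ⇒ 13;  out=∅∪out(13)=∅
  fail(3) 'acc': from fail(2)=13 chase 'c': 13 ⇒ 14;  out={0}∪out(14)={0}
  fail(7) 'bcc': from fail(6)=13 chase 'c': 13 ⇒ 14;  out=∅∪out(14)=∅
  fail(12) 'bed': from fail(11)=0 chase 'd': 0 ⇒ 4;  out={5}∪out(4)={1,5}
  fail(15) 'ccd': from fail(14)=13 chase 'd': 13→0 ⇒ 4;  out=∅∪out(4)={1}
  fail(8) 'bccd': from fail(7)=14 chase 'd': 14 ⇒ 15;  out=∅∪out(15)={1}
  fail(16) 'ccdb': from fail(15)=4 chase 'b': 4→0 ⇒ 5;  out={6}∪out(5)={6}
  fail(9) 'bccdb': from fail(8)=15 chase 'b': 15 ⇒ 16;  out={3}∪out(16)={3,6}

Scan:
i=0 'a': node 0→1
i=1 'b': node 1→5 (via fail)
i=2 'c': node 5→6
i=3 'c': node 6→7
i=4 'd': node 7→8  → match P1@[4:4]
i=5 'b': node 8→9  → match P3@[1:5],P6@[2:5]
i=6 'b': node 9→5 (via fail)
i=7 'e': node 5→11
i=8 'd': node 11→12  → match P1@[8:8],P5@[6:8]
i=9 'c': node 12→10 (via fail)  → match P4@[8:9]
i=10 'a': node 10→1 (via fail)
i=11 'c': node 1→2  → match P2@[10:11]
i=12 'c': node 2→3  → match P0@[10:12]
i=13 'a': node 3→1 (via fail)
i=14 'c': node 1→2  → match P2@[13:14]
i=15 'c': node 2→3  → match P0@[13:15]
i=16 'a': node 3→1 (via fail)
i=17 'a': node 1→1 (via fail)
i=18 'e': node 1→0 (via fail)
i=19 'c': node 0→13
i=20 'a': node 13→1 (via fail)
i=21 'c': node 1→2  → match P2@[20:21]
i=22 'c': node 2→3  → match P0@[20:22]
i=23 'd': node 3→15 (via fail)  → match P1@[23:23]
i=24 'c': node 15→10 (via fail)  → match P4@[23:24]
i=25 'e': node 10→0 (via fail)
i=26 'd': node 0→4  → match P1@[26:26]
i=27 'b': node 4→5 (via fail)
i=28 'e': node 5→11
i=29 'd': node 11→12  → match P1@[29:29],P5@[27:29]
i=30 'e': node 12→0 (via fail)
i=31 'a': node 0→1
i=32 'b': node 1→5 (via fail)
i=33 'e': node 5→11
i=34 'd': node 11→12  → match P1@[34:34],P5@[32:34]
i=35 'd': node 12→4 (via fail)  → match P1@[35:35]
i=36 'd': node 4→4 (via fail)  → match P1@[36:36]
i=37 'a': node 4→1 (via fail)
i=38 'b': node 1→5 (via fail)
i=39 'e': node 5→11
i=40 'd': node 11→12  → match P1@[40:40],P5@[38:40]
i=41 'a': node 12→1 (via fail)
i=42 'b': node 1→5 (via fail)
i=43 'd': node 5→4 (via fail)  → match P1@[43:43]
i=44 'e': node 4→0 (via fail)
i=45 'c': node 0→13
i=46 'c': node 13→14
i=47 'c': node 14→14 (via fail)
i=48 'd': node 14→15  → match P1@[48:48]
i=49 'b': node 15→16  → match P6@[46:49]
i=50 'd': node 16→4 (via fail)  → match P1@[50:50]
i=51 'c': node 4→10  → match P4@[50:51]
i=52 'c': node 10→14 (via fail)
i=53 'c': node 14→14 (via fail)
i=54 'd': node 14→15  → match P1@[54:54]
i=55 'b': node 15→16  → match P6@[52:55]

All matches (sorted): [[4,1],[5,3],[5,6],[8,1],[8,5],[9,4],[11,2],[12,0],[14,2],[15,0],[21,2],[22,0],[23,1],[24,4],[26,1],[29,1],[29,5],[34,1],[34,5],[35,1],[36,1],[40,1],[40,5],[43,1],[48,1],[49,6],[50,1],[51,4],[54,1],[55,6]]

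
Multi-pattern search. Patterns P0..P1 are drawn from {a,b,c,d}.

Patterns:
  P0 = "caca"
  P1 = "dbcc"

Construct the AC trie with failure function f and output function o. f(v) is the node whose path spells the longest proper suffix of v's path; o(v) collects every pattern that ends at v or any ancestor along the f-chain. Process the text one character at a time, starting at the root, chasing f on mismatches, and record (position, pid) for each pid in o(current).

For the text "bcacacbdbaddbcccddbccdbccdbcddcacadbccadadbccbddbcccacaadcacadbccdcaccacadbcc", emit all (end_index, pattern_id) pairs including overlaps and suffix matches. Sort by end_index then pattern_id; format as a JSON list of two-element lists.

Construct AC machine:
Trie nodes:
  0='ε' goto c→1 d→5
  1='c' goto a→2
  2='ca' goto c→3
  3='cac' goto a→4
  4='caca' goto ·  ←P0
  5='d' goto b→6
  6='db' goto c→7
  7='dbc' goto c→8
  8='dbcc' goto ·  ←P1

Failure links (BFS by depth):
  n1('c'): parent n0 fail=0; on 'c' 0 → fail=0;  out ∅∪∅=∅
  n5('d'): parent n0 fail=0; on 'd' 0 → fail=0;  out ∅∪∅=∅
  n2('ca'): parent n1 fail=0; on 'a' 0 → fail=0;  out ∅∪∅=∅
  n6('db'): parent n5 fail=0; on 'b' 0 → fail=0;  out ∅∪∅=∅
  n3('cac'): parent n2 fail=0; on 'c' 0 → fail=1;  out ∅∪∅=∅
  n7('dbc'): parent n6 fail=0; on 'c' 0 → fail=1;  out ∅∪∅=∅
  n4('caca'): parent n3 fail=1; on 'a' 1 → fail=2;  out {0}∪∅={0}
  n8('dbcc'): parent n7 fail=1; on 'c' 1→0 → fail=1;  out {1}∪∅={1}

Run:
pos 0 'b': at 0
pos 1 'c': at 1
pos 2 'a': at 2
pos 3 'c': at 3
pos 4 'a': at 4  ** P0@[1:4]
pos 5 'c': at 3 ·f
pos 6 'b': at 0 ·f
pos 7 'd': at 5
pos 8 'b': at 6
pos 9 'a': at 0 ·f
pos 10 'd': at 5
pos 11 'd': at 5 ·f
pos 12 'b': at 6
pos 13 'c': at 7
pos 14 'c': at 8  ** P1@[11:14]
pos 15 'c': at 1 ·f
pos 16 'd': at 5 ·f
pos 17 'd': at 5 ·f
pos 18 'b': at 6
pos 19 'c': at 7
pos 20 'c': at 8  ** P1@[17:20]
pos 21 'd': at 5 ·f
pos 22 'b': at 6
pos 23 'c': at 7
pos 24 'c': at 8  ** P1@[21:24]
pos 25 'd': at 5 ·f
pos 26 'b': at 6
pos 27 'c': at 7
pos 28 'd': at 5 ·f
pos 29 'd': at 5 ·f
pos 30 'c': at 1 ·f
pos 31 'a': at 2
pos 32 'c': at 3
pos 33 'a': at 4  ** P0@[30:33]
pos 34 'd': at 5 ·f
pos 35 'b': at 6
pos 36 'c': at 7
pos 37 'c': at 8  ** P1@[34:37]
pos 38 'a': at 2 ·f
pos 39 'd': at 5 ·f
pos 40 'a': at 0 ·f
pos 41 'd': at 5
pos 42 'b': at 6
pos 43 'c': at 7
pos 44 'c': at 8  ** P1@[41:44]
pos 45 'b': at 0 ·f
pos 46 'd': at 5
pos 47 'd': at 5 ·f
pos 48 'b': at 6
pos 49 'c': at 7
pos 50 'c': at 8  ** P1@[47:50]
pos 51 'c': at 1 ·f
pos 52 'a': at 2
pos 53 'c': at 3
pos 54 'a': at 4  ** P0@[51:54]
pos 55 'a': at 0 ·f
pos 56 'd': at 5
pos 57 'c': at 1 ·f
pos 58 'a': at 2
pos 59 'c': at 3
pos 60 'a': at 4  ** P0@[57:60]
pos 61 'd': at 5 ·f
pos 62 'b': at 6
pos 63 'c': at 7
pos 64 'c': at 8  ** P1@[61:64]
pos 65 'd': at 5 ·f
pos 66 'c': at 1 ·f
pos 67 'a': at 2
pos 68 'c': at 3
pos 69 'c': at 1 ·f
pos 70 'a': at 2
pos 71 'c': at 3
pos 72 'a': at 4  ** P0@[69:72]
pos 73 'd': at 5 ·f
pos 74 'b': at 6
pos 75 'c': at 7
pos 76 'c': at 8  ** P1@[73:76]

All matches (sorted): [[4,0],[14,1],[20,1],[24,1],[33,0],[37,1],[44,1],[50,1],[54,0],[60,0],[64,1],[72,0],[76,1]]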